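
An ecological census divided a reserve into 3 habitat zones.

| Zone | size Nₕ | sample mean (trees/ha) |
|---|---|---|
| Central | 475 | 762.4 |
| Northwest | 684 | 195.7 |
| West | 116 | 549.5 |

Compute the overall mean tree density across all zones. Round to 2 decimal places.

439.01

N = 1275; weights Wₕ = Nₕ/N = (0.3725, 0.5365, 0.0910).
x̄_st = Σ Wₕ·x̄ₕ = 0.3725·762.4 + 0.5365·195.7 + 0.0910·549.5 ≈ 439.0124...
→ 439.01.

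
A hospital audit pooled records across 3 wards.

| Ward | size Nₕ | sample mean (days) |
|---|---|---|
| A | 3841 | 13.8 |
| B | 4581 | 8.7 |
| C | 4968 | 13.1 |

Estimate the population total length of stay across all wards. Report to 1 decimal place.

Population total = Σ Nₕ·x̄ₕ (each stratum's size times its mean).
3841·13.8 + 4581·8.7 + 4968·13.1 = 53005.8 + 39854.7 + 65080.8 = 157941.3.

157941.3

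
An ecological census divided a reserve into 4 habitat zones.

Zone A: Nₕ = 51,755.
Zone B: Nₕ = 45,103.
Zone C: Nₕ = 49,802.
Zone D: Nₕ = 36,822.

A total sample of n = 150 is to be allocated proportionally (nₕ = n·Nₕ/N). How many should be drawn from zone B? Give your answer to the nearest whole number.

N = 51755 + 45103 + 49802 + 36822 = 183482.
n_B = 150·45103/183482 = 36.873... → 37.

37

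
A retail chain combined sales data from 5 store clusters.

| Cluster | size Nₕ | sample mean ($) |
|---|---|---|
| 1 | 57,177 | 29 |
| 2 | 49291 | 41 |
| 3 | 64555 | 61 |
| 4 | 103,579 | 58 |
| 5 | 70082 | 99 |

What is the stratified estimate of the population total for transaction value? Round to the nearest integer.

20562619

Estimate total by summing Nₕ·x̄ₕ over strata.
57177·29 + 49291·41 + 64555·61 + 103579·58 + 70082·99 = 1658133 + 2020931 + 3937855 + 6007582 + 6938118 = 20562619.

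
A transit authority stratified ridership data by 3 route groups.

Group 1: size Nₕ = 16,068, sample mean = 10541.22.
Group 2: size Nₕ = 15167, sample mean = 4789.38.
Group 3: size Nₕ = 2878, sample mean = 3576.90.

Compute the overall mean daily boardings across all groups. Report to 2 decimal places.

7396.33

x̄_st = (Σ Nₕx̄ₕ) / (Σ Nₕ) = (16068·10541.22 + 15167·4789.38 + 2878·3576.90) / 34113
= 252311167.62 / 34113 = 7396.3348... → 7396.33.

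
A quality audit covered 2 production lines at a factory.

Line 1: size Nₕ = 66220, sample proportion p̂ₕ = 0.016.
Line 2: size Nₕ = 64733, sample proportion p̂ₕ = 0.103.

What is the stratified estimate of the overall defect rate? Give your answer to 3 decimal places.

Wₕ = Nₕ/N with N = 130953: 0.5057, 0.4943.
p̂_st = 0.5057·0.016 + 0.4943·0.103 ≈ 0.05901... → 0.059.

0.059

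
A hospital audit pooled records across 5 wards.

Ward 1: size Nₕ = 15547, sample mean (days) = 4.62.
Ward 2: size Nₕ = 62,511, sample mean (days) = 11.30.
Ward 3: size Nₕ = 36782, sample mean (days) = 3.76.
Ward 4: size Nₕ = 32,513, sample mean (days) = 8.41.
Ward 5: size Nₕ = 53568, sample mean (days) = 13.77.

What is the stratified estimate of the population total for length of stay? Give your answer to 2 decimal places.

1: 15547·4.62 = 71827.14
2: 62511·11.30 = 706374.3
3: 36782·3.76 = 138300.32
4: 32513·8.41 = 273434.33
5: 53568·13.77 = 737631.36
τ̂ = Σ Nₕx̄ₕ = 1927567.45.

1927567.45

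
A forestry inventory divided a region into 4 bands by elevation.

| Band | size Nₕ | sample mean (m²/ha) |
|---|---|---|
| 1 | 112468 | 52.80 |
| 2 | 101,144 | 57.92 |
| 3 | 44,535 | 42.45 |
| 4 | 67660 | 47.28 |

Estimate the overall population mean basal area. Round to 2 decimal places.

N = 325807; weights Wₕ = Nₕ/N = (0.3452, 0.3104, 0.1367, 0.2077).
x̄_st = Σ Wₕ·x̄ₕ = 0.3452·52.80 + 0.3104·57.92 + 0.1367·42.45 + 0.2077·47.28 ≈ 51.8284...
→ 51.83.

51.83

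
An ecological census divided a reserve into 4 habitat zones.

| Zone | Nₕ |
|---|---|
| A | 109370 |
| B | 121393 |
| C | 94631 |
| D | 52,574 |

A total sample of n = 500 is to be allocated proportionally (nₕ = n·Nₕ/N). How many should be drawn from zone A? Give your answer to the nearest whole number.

145

N = 109370 + 121393 + 94631 + 52574 = 377968.
n_A = 500·109370/377968 = 144.682... → 145.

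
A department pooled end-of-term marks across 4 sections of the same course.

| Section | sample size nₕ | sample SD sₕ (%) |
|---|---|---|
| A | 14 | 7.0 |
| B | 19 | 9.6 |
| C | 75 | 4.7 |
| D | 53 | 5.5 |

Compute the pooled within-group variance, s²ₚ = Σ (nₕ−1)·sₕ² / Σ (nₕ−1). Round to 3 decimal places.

Degrees of freedom: 13 + 18 + 74 + 52 = 157.
Σ(nₕ−1)sₕ² = 13·49 + 18·92.16 + 74·22.09 + 52·30.25 = 5503.54.
s²ₚ = 5503.54 / 157 = 35.05439... → 35.054.

35.054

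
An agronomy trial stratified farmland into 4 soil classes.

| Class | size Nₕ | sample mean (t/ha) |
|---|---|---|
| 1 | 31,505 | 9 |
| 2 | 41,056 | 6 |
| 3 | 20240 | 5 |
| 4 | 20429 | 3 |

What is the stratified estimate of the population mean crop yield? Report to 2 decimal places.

6.11

N = 113230; weights Wₕ = Nₕ/N = (0.2782, 0.3626, 0.1788, 0.1804).
x̄_st = Σ Wₕ·x̄ₕ = 0.2782·9 + 0.3626·6 + 0.1788·5 + 0.1804·3 ≈ 6.1147...
→ 6.11.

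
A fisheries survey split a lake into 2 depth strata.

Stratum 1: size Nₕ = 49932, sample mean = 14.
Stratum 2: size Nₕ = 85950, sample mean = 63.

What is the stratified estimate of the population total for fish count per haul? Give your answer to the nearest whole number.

1: 49932·14 = 699048
2: 85950·63 = 5414850
τ̂ = Σ Nₕx̄ₕ = 6113898.

6113898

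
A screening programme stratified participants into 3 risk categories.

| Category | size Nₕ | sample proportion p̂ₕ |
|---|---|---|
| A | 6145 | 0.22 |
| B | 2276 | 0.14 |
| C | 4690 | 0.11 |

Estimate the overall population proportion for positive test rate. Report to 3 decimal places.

N = 6145 + 2276 + 4690 = 13111.
Overall proportion = Σ (Nₕ/N)·p̂ₕ.
Σ Nₕp̂ₕ = 1351.9 + 318.64 + 515.9 = 2186.44.
2186.44 / 13111 = 0.16676... → 0.167.

0.167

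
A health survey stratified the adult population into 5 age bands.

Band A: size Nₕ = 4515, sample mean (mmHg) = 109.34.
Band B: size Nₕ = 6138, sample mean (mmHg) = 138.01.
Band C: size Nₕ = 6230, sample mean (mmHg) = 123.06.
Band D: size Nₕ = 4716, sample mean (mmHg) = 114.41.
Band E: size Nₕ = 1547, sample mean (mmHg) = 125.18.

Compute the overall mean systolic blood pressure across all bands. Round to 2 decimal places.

122.73

x̄_st = (Σ Nₕx̄ₕ) / (Σ Nₕ) = (4515·109.34 + 6138·138.01 + 6230·123.06 + 4716·114.41 + 1547·125.18) / 23146
= 2840650.3 / 23146 = 122.7275... → 122.73.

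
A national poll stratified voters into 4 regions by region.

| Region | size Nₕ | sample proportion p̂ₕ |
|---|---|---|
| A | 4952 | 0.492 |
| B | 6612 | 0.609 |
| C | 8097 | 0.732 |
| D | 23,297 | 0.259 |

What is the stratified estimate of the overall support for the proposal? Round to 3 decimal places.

0.429

N = 4952 + 6612 + 8097 + 23297 = 42958.
Overall proportion = Σ (Nₕ/N)·p̂ₕ.
Σ Nₕp̂ₕ = 2436.384 + 4026.708 + 5927.004 + 6033.923 = 18424.019.
18424.019 / 42958 = 0.42888... → 0.429.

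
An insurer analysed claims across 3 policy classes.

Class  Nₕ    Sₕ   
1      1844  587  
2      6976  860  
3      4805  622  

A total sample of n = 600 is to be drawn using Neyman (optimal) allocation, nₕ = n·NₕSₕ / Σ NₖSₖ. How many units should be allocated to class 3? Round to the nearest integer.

1: NₕSₕ = 1844·587 = 1082428
2: NₕSₕ = 6976·860 = 5999360
3: NₕSₕ = 4805·622 = 2988710
Σ NₕSₕ = 10070498.
n_3 = 600·2988710/10070498 = 178.067... → 178.

178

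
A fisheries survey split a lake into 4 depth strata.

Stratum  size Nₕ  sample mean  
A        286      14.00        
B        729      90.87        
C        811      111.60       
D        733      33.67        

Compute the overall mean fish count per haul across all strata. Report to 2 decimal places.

72.46

N = 286 + 729 + 811 + 733 = 2559.
The stratified mean weights each stratum mean by its population share Nₕ/N.
Σ Nₕx̄ₕ = 286·14.00 + 729·90.87 + 811·111.60 + 733·33.67 = 4004 + 66244.23 + 90507.6 + 24680.11 = 185435.94.
Divide by N: 185435.94 / 2559 = 72.4642... → 72.46.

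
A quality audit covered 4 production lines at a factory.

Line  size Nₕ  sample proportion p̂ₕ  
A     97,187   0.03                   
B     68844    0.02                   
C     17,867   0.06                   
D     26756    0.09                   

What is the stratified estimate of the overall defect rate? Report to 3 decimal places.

0.037

Wₕ = Nₕ/N with N = 210654: 0.4614, 0.3268, 0.0848, 0.1270.
p̂_st = 0.4614·0.03 + 0.3268·0.02 + 0.0848·0.06 + 0.1270·0.09 ≈ 0.03690... → 0.037.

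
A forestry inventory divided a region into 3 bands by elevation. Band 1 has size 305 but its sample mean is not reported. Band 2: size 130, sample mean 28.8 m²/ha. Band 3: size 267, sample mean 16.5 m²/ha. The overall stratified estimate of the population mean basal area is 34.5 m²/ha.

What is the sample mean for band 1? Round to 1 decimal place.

N = 305 + 130 + 267 = 702.
Overall total = μ·N = 34.5·702 = 24219.
Subtract the known strata: 130·28.8 + 267·16.5 = 8149.5.
Remaining total for band 1: 24219 − 8149.5 = 16069.5.
Divide by its size: 16069.5 / 305 = 52.687... → 52.7.

52.7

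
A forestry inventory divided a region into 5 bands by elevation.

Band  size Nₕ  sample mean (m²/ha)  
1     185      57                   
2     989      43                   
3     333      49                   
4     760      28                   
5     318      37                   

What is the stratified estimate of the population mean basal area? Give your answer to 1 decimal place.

N = 185 + 989 + 333 + 760 + 318 = 2585.
The stratified mean weights each stratum mean by its population share Nₕ/N.
Σ Nₕx̄ₕ = 185·57 + 989·43 + 333·49 + 760·28 + 318·37 = 10545 + 42527 + 16317 + 21280 + 11766 = 102435.
Divide by N: 102435 / 2585 = 39.627... → 39.6.

39.6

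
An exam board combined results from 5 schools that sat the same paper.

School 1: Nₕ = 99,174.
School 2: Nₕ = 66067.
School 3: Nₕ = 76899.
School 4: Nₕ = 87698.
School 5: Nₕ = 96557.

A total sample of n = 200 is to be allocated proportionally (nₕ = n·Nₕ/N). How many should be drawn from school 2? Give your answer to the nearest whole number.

31

N = 99174 + 66067 + 76899 + 87698 + 96557 = 426395.
n_2 = 200·66067/426395 = 30.989... → 31.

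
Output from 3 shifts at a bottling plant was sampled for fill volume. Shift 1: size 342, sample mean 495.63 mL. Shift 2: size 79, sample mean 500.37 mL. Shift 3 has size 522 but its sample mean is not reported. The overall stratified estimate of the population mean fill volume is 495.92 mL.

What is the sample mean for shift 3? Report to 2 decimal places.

495.44

Σ Nₕx̄ₕ = N·μ, so 522·x̄_3 = 943·495.92 − (342·495.63 + 79·500.37).
= 467652.56 − 209034.69 = 258617.87.
x̄_3 = 258617.87 / 522 = 495.4365... → 495.44.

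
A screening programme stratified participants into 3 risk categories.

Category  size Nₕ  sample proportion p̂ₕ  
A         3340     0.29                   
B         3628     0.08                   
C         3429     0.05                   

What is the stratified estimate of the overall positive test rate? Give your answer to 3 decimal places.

Wₕ = Nₕ/N with N = 10397: 0.3212, 0.3489, 0.3298.
p̂_st = 0.3212·0.29 + 0.3489·0.08 + 0.3298·0.05 ≈ 0.13757... → 0.138.

0.138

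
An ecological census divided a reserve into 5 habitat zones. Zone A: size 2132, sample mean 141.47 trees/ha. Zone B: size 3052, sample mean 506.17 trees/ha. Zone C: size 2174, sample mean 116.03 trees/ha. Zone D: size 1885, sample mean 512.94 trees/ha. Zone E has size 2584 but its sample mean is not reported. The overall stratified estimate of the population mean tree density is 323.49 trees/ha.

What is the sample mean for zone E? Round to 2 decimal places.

N = 2132 + 3052 + 2174 + 1885 + 2584 = 11827.
Overall total = μ·N = 323.49·11827 = 3825916.23.
Subtract the known strata: 2132·141.47 + 3052·506.17 + 2174·116.03 + 1885·512.94 = 3065586.
Remaining total for zone E: 3825916.23 − 3065586 = 760330.23.
Divide by its size: 760330.23 / 2584 = 294.2454... → 294.25.

294.25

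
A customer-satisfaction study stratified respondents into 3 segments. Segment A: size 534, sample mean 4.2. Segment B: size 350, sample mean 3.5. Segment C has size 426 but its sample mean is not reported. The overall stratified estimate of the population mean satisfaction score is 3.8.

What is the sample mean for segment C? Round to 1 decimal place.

N = 534 + 350 + 426 = 1310.
Overall total = μ·N = 3.8·1310 = 4978.
Subtract the known strata: 534·4.2 + 350·3.5 = 3467.8.
Remaining total for segment C: 4978 − 3467.8 = 1510.2.
Divide by its size: 1510.2 / 426 = 3.545... → 3.5.

3.5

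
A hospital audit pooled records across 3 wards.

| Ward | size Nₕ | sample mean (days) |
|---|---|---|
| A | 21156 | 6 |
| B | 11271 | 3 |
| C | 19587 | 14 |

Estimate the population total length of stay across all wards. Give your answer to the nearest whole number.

A: 21156·6 = 126936
B: 11271·3 = 33813
C: 19587·14 = 274218
τ̂ = Σ Nₕx̄ₕ = 434967.

434967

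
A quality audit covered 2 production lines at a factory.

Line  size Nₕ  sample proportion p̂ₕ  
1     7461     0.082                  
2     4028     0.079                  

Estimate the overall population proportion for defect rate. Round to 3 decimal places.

Wₕ = Nₕ/N with N = 11489: 0.6494, 0.3506.
p̂_st = 0.6494·0.082 + 0.3506·0.079 ≈ 0.08095... → 0.081.

0.081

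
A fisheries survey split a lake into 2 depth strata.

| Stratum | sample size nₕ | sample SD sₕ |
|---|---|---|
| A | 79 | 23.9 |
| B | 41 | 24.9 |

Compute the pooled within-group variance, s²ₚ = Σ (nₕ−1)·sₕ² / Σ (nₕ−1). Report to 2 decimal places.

Degrees of freedom: 78 + 40 = 118.
Σ(nₕ−1)sₕ² = 78·571.21 + 40·620.01 = 69354.78.
s²ₚ = 69354.78 / 118 = 587.7524... → 587.75.

587.75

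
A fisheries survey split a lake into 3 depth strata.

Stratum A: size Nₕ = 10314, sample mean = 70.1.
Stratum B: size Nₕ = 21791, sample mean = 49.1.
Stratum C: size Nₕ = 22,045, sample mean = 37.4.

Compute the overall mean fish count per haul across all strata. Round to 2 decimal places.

48.34

N = 54150; weights Wₕ = Nₕ/N = (0.1905, 0.4024, 0.4071).
x̄_st = Σ Wₕ·x̄ₕ = 0.1905·70.1 + 0.4024·49.1 + 0.4071·37.4 ≈ 48.3367...
→ 48.34.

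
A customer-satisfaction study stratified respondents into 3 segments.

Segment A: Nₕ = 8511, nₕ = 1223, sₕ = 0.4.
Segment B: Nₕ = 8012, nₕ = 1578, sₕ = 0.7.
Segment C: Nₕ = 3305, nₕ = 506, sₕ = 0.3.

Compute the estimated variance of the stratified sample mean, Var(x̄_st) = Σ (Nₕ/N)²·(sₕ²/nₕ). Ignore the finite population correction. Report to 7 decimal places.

0.0000797

N = 19828; Wₕ = Nₕ/N.
segment A: (8511/19828)²·0.4²/1223 = 0.0000241044
segment B: (8012/19828)²·0.7²/1578 = 0.0000507006
segment C: (3305/19828)²·0.3²/506 = 0.0000049417
Sum = 0.0000797467 → 0.0000797.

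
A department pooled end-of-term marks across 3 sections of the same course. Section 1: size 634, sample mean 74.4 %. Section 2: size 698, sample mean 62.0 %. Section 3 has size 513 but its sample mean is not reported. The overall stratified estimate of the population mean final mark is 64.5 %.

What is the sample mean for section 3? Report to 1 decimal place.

Σ Nₕx̄ₕ = N·μ, so 513·x̄_3 = 1845·64.5 − (634·74.4 + 698·62.0).
= 119002.5 − 90445.6 = 28556.9.
x̄_3 = 28556.9 / 513 = 55.666... → 55.7.

55.7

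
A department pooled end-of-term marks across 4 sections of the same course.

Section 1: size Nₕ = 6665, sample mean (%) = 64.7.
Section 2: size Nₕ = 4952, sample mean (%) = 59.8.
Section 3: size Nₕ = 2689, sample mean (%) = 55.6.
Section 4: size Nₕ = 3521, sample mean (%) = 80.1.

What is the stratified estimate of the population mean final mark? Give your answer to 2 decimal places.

65.01

x̄_st = (Σ Nₕx̄ₕ) / (Σ Nₕ) = (6665·64.7 + 4952·59.8 + 2689·55.6 + 3521·80.1) / 17827
= 1158895.6 / 17827 = 65.0079... → 65.01.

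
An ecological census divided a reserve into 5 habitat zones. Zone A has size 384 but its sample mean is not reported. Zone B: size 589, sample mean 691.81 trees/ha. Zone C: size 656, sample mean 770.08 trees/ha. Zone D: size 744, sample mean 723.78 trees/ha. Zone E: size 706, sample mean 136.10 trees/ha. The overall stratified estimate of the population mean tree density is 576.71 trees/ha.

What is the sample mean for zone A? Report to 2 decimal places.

Σ Nₕx̄ₕ = N·μ, so 384·x̄_A = 3079·576.71 − (589·691.81 + 656·770.08 + 744·723.78 + 706·136.10).
= 1775690.09 − 1547227.49 = 228462.6.
x̄_A = 228462.6 / 384 = 594.9547... → 594.95.

594.95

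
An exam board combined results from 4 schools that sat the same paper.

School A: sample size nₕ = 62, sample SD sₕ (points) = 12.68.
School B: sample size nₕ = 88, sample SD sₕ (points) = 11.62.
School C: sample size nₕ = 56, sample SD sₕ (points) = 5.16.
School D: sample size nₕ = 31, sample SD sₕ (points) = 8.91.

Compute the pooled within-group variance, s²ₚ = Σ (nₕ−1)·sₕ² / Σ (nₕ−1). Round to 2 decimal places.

109.02

A: (62−1)·12.68² = 61·160.7824 = 9807.7264
B: (88−1)·11.62² = 87·135.0244 = 11747.1228
C: (56−1)·5.16² = 55·26.6256 = 1464.408
D: (31−1)·8.91² = 30·79.3881 = 2381.643
Numerator = 25400.9002; denominator = Σ(nₕ−1) = 233.
s²ₚ = 25400.9002/233 = 109.0167... → 109.02.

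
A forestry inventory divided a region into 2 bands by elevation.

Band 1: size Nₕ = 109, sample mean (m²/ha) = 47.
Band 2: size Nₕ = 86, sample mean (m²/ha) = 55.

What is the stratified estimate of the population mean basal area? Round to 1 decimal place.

50.5

N = 109 + 86 = 195.
Overall mean = Σ (Nₕ/N)·x̄ₕ — weight by population share, not a simple average.
Σ Nₕx̄ₕ = 109·47 + 86·55 = 5123 + 4730 = 9853.
Divide by N: 9853 / 195 = 50.528... → 50.5.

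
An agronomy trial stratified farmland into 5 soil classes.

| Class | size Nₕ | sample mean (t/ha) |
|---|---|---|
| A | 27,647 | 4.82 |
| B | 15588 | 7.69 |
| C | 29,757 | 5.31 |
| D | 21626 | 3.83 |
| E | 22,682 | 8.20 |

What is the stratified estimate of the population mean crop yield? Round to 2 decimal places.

5.80

x̄_st = (Σ Nₕx̄ₕ) / (Σ Nₕ) = (27647·4.82 + 15588·7.69 + 29757·5.31 + 21626·3.83 + 22682·8.20) / 117300
= 679959.91 / 117300 = 5.7968... → 5.80.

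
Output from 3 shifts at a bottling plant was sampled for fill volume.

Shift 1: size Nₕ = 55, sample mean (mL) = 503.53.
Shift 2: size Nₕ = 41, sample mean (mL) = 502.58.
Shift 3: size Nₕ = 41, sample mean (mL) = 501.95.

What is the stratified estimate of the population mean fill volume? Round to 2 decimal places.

N = 55 + 41 + 41 = 137.
Overall mean = Σ (Nₕ/N)·x̄ₕ — weight by population share, not a simple average.
Σ Nₕx̄ₕ = 55·503.53 + 41·502.58 + 41·501.95 = 27694.15 + 20605.78 + 20579.95 = 68879.88.
Divide by N: 68879.88 / 137 = 502.7728... → 502.77.

502.77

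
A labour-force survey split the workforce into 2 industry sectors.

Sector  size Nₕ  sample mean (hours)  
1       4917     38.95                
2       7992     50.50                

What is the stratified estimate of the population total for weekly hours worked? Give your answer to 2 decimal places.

595113.15

Estimate total by summing Nₕ·x̄ₕ over strata.
4917·38.95 + 7992·50.50 = 191517.15 + 403596 = 595113.15.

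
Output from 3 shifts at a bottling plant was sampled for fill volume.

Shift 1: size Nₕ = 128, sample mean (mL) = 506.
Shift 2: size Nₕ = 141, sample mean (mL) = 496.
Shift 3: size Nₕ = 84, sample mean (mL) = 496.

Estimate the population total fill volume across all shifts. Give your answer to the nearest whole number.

1: 128·506 = 64768
2: 141·496 = 69936
3: 84·496 = 41664
τ̂ = Σ Nₕx̄ₕ = 176368.

176368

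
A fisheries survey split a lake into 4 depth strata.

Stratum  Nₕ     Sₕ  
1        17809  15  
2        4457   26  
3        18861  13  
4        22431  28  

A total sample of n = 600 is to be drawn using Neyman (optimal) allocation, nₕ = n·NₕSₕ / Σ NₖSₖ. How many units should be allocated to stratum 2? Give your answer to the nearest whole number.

55

1: NₕSₕ = 17809·15 = 267135
2: NₕSₕ = 4457·26 = 115882
3: NₕSₕ = 18861·13 = 245193
4: NₕSₕ = 22431·28 = 628068
Σ NₕSₕ = 1256278.
n_2 = 600·115882/1256278 = 55.345... → 55.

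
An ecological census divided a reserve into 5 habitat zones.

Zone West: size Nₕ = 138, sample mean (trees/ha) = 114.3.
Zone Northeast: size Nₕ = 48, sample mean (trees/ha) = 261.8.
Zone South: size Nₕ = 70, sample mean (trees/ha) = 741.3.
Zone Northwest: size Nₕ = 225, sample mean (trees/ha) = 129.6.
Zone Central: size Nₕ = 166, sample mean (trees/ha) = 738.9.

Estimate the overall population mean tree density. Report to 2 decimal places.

x̄_st = (Σ Nₕx̄ₕ) / (Σ Nₕ) = (138·114.3 + 48·261.8 + 70·741.3 + 225·129.6 + 166·738.9) / 647
= 232048.2 / 647 = 358.6526... → 358.65.

358.65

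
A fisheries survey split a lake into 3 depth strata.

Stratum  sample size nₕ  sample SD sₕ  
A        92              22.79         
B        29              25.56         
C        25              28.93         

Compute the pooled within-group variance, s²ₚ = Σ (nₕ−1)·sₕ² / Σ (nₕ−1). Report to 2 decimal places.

598.90

A: (92−1)·22.79² = 91·519.3841 = 47263.9531
B: (29−1)·25.56² = 28·653.3136 = 18292.7808
C: (25−1)·28.93² = 24·836.9449 = 20086.6776
Numerator = 85643.4115; denominator = Σ(nₕ−1) = 143.
s²ₚ = 85643.4115/143 = 598.9050... → 598.90.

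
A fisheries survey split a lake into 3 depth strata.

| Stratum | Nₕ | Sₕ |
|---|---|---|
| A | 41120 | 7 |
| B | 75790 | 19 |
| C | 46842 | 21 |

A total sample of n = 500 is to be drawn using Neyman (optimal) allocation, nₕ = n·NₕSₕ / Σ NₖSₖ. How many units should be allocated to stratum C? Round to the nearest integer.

A: NₕSₕ = 41120·7 = 287840
B: NₕSₕ = 75790·19 = 1440010
C: NₕSₕ = 46842·21 = 983682
Σ NₕSₕ = 2711532.
n_C = 500·983682/2711532 = 181.389... → 181.

181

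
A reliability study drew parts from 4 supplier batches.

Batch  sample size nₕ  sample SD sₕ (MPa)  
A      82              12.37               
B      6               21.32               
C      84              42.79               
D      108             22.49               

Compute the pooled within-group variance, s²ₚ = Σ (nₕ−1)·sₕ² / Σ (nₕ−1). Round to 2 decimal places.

A: (82−1)·12.37² = 81·153.0169 = 12394.3689
B: (6−1)·21.32² = 5·454.5424 = 2272.712
C: (84−1)·42.79² = 83·1830.9841 = 151971.6803
D: (108−1)·22.49² = 107·505.8001 = 54120.6107
Numerator = 220759.3719; denominator = Σ(nₕ−1) = 276.
s²ₚ = 220759.3719/276 = 799.8528... → 799.85.

799.85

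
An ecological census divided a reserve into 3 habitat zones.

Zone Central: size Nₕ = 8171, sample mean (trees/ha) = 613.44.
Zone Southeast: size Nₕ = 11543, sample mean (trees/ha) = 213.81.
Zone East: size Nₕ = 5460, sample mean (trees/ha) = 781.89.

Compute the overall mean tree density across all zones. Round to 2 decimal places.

466.73

N = 25174; weights Wₕ = Nₕ/N = (0.3246, 0.4585, 0.2169).
x̄_st = Σ Wₕ·x̄ₕ = 0.3246·613.44 + 0.4585·213.81 + 0.2169·781.89 ≈ 466.7334...
→ 466.73.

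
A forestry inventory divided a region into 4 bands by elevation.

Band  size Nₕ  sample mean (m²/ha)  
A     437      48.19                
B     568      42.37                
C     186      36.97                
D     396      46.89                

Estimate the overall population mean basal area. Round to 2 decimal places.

N = 1587; weights Wₕ = Nₕ/N = (0.2754, 0.3579, 0.1172, 0.2495).
x̄_st = Σ Wₕ·x̄ₕ = 0.2754·48.19 + 0.3579·42.37 + 0.1172·36.97 + 0.2495·46.89 ≈ 44.4676...
→ 44.47.

44.47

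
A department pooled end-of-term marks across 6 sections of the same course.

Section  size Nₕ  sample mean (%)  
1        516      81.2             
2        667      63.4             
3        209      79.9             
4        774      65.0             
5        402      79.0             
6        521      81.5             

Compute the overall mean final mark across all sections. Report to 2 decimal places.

N = 516 + 667 + 209 + 774 + 402 + 521 = 3089.
The stratified mean weights each stratum mean by its population share Nₕ/N.
Σ Nₕx̄ₕ = 516·81.2 + 667·63.4 + 209·79.9 + 774·65.0 + 402·79.0 + 521·81.5 = 41899.2 + 42287.8 + 16699.1 + 50310 + 31758 + 42461.5 = 225415.6.
Divide by N: 225415.6 / 3089 = 72.9736... → 72.97.

72.97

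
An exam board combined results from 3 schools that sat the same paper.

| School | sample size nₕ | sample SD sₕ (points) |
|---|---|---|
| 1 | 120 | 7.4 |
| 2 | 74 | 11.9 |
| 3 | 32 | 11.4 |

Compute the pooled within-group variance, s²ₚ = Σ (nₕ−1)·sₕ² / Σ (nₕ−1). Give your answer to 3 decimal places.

1: (120−1)·7.4² = 119·54.76 = 6516.44
2: (74−1)·11.9² = 73·141.61 = 10337.53
3: (32−1)·11.4² = 31·129.96 = 4028.76
Numerator = 20882.73; denominator = Σ(nₕ−1) = 223.
s²ₚ = 20882.73/223 = 93.64453... → 93.645.

93.645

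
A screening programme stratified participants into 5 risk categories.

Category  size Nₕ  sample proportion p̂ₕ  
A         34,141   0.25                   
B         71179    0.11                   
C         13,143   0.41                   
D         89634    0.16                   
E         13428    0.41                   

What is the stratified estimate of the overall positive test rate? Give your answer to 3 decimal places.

Wₕ = Nₕ/N with N = 221525: 0.1541, 0.3213, 0.0593, 0.4046, 0.0606.
p̂_st = 0.1541·0.25 + 0.3213·0.11 + 0.0593·0.41 + 0.4046·0.16 + 0.0606·0.41 ≈ 0.18779... → 0.188.

0.188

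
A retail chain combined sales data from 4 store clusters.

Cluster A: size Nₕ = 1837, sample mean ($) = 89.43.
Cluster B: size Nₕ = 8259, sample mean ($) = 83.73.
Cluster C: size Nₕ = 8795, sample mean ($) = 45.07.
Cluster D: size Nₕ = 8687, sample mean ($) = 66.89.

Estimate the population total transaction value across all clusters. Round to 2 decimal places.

Population total = Σ Nₕ·x̄ₕ (each stratum's size times its mean).
1837·89.43 + 8259·83.73 + 8795·45.07 + 8687·66.89 = 164282.91 + 691526.07 + 396390.65 + 581073.43 = 1833273.06.

1833273.06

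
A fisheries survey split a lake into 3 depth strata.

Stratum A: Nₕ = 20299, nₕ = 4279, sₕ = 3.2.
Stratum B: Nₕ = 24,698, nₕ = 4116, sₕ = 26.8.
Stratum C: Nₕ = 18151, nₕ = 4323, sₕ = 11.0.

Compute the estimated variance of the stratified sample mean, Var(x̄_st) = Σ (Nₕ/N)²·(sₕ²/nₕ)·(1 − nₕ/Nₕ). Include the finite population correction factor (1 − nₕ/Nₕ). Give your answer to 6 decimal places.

0.024201

N = 63148. Term for each stratum: Wₕ²sₕ²/nₕ·(1−nₕ/Nₕ).
Var(x̄_st) = 0.000195153 + 0.022244589 + 0.001761736 = 0.024201478 → 0.024201.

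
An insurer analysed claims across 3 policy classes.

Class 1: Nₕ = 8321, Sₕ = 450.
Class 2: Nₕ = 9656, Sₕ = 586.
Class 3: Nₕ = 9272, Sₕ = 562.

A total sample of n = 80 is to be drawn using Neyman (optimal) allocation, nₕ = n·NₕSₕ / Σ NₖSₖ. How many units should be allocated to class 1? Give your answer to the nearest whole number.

Σ NₕSₕ = 8321·450 + 9656·586 + 9272·562 = 14613730.
Share for 1: 3744450/14613730 = 0.25623.
n_1 = 80 × 0.25623 = 20.498... → 20.

20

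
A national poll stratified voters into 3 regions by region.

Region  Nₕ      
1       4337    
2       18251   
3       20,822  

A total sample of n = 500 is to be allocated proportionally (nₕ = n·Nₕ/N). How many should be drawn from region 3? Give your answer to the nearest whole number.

Share of region 3 = 20822/43410 = 0.47966.
Allocate 500 × 0.47966 = 239.830... → 240.

240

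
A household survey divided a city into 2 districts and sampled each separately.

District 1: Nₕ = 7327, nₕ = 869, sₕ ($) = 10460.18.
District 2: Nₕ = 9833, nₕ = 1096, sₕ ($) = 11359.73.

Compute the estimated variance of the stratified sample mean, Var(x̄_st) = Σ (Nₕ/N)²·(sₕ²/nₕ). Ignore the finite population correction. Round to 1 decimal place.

61615.1

N = 17160; Wₕ = Nₕ/N.
district 1: (7327/17160)²·10460.18²/869 = 22954.9502
district 2: (9833/17160)²·11359.73²/1096 = 38660.1002
Sum = 61615.0504 → 61615.1.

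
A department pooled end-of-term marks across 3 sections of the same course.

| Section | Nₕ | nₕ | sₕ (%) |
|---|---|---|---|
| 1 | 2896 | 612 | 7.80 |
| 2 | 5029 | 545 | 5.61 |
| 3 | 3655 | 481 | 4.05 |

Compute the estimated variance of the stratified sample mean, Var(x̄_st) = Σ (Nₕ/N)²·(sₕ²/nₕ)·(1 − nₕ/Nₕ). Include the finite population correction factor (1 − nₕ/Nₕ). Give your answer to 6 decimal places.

0.017565

N = 11580. Term for each stratum: Wₕ²sₕ²/nₕ·(1−nₕ/Nₕ).
Var(x̄_st) = 0.004903603 + 0.009710897 + 0.002950137 = 0.017564637 → 0.017565.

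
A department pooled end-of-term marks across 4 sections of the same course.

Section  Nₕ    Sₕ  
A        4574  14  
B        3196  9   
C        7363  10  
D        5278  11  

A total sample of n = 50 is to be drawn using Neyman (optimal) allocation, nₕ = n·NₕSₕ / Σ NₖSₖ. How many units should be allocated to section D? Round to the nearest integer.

13

A: NₕSₕ = 4574·14 = 64036
B: NₕSₕ = 3196·9 = 28764
C: NₕSₕ = 7363·10 = 73630
D: NₕSₕ = 5278·11 = 58058
Σ NₕSₕ = 224488.
n_D = 50·58058/224488 = 12.931... → 13.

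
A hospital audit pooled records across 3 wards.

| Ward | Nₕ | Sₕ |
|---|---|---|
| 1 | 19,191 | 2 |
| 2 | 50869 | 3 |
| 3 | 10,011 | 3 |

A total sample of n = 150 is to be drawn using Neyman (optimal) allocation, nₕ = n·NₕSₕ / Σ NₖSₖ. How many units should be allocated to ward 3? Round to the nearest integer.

20

Σ NₕSₕ = 19191·2 + 50869·3 + 10011·3 = 221022.
Share for 3: 30033/221022 = 0.13588.
n_3 = 150 × 0.13588 = 20.382... → 20.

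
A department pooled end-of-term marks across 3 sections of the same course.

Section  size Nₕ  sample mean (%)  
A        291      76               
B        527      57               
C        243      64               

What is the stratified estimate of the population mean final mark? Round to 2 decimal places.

N = 291 + 527 + 243 = 1061.
Weight each subgroup mean by Nₕ/N and sum.
Σ Nₕx̄ₕ = 291·76 + 527·57 + 243·64 = 22116 + 30039 + 15552 = 67707.
Divide by N: 67707 / 1061 = 63.8143... → 63.81.

63.81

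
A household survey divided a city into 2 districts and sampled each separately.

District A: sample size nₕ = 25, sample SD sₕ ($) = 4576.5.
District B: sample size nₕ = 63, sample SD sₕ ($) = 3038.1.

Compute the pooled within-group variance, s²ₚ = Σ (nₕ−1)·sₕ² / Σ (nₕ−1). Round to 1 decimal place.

A: (25−1)·4576.5² = 24·20944352.25 = 502664454
B: (63−1)·3038.1² = 62·9230051.61 = 572263199.82
Numerator = 1074927653.82; denominator = Σ(nₕ−1) = 86.
s²ₚ = 1074927653.82/86 = 12499158.765... → 12499158.8.

12499158.8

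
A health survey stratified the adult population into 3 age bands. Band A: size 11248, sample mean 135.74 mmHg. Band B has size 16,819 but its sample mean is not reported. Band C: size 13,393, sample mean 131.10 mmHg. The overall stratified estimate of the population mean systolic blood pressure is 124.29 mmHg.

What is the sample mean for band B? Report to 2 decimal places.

N = 11248 + 16819 + 13393 = 41460.
Overall total = μ·N = 124.29·41460 = 5153063.4.
Subtract the known strata: 11248·135.74 + 13393·131.10 = 3282625.82.
Remaining total for band B: 5153063.4 − 3282625.82 = 1870437.58.
Divide by its size: 1870437.58 / 16819 = 111.2098... → 111.21.

111.21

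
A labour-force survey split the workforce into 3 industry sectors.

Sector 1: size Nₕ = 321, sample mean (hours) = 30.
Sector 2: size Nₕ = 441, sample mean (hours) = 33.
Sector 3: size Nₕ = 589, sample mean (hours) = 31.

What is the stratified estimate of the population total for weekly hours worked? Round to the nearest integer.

42442

Population total = Σ Nₕ·x̄ₕ (each stratum's size times its mean).
321·30 + 441·33 + 589·31 = 9630 + 14553 + 18259 = 42442.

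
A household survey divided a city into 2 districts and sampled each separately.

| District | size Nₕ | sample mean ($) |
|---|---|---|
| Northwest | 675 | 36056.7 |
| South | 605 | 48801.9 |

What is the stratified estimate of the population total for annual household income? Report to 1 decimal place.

Northwest: 675·36056.7 = 24338272.5
South: 605·48801.9 = 29525149.5
τ̂ = Σ Nₕx̄ₕ = 53863422.0.

53863422.0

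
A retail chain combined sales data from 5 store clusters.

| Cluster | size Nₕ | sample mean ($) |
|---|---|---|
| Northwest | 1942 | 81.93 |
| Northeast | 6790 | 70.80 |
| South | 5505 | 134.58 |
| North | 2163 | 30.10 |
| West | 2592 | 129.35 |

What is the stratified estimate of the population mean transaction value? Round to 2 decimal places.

93.78

N = 1942 + 6790 + 5505 + 2163 + 2592 = 18992.
Weight each subgroup mean by Nₕ/N and sum.
Σ Nₕx̄ₕ = 1942·81.93 + 6790·70.80 + 5505·134.58 + 2163·30.10 + 2592·129.35 = 159108.06 + 480732 + 740862.9 + 65106.3 + 335275.2 = 1781084.46.
Divide by N: 1781084.46 / 18992 = 93.7808... → 93.78.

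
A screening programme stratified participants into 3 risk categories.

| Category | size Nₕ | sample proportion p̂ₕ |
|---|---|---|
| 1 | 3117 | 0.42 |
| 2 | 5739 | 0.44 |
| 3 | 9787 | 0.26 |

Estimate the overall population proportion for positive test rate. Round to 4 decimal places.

0.3422

N = 3117 + 5739 + 9787 = 18643.
Overall proportion = Σ (Nₕ/N)·p̂ₕ.
Σ Nₕp̂ₕ = 1309.14 + 2525.16 + 2544.62 = 6378.92.
6378.92 / 18643 = 0.342162... → 0.3422.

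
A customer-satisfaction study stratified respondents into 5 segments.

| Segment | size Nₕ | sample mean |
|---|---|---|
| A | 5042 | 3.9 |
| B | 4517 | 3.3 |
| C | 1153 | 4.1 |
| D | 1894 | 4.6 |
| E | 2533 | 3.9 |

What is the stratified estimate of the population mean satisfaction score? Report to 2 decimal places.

3.82

N = 15139; weights Wₕ = Nₕ/N = (0.3330, 0.2984, 0.0762, 0.1251, 0.1673).
x̄_st = Σ Wₕ·x̄ₕ = 0.3330·3.9 + 0.2984·3.3 + 0.0762·4.1 + 0.1251·4.6 + 0.1673·3.9 ≈ 3.8238...
→ 3.82.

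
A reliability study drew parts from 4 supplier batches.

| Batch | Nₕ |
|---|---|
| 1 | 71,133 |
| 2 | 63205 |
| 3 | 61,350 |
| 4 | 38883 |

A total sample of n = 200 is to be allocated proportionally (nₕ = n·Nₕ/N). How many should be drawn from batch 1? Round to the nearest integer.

Share of batch 1 = 71133/234571 = 0.30325.
Allocate 200 × 0.30325 = 60.649... → 61.

61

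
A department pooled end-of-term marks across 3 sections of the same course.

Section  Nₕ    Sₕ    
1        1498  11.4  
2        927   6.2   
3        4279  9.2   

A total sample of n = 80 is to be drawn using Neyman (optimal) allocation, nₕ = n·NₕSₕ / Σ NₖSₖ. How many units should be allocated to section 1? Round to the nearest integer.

1: NₕSₕ = 1498·11.4 = 17077.2
2: NₕSₕ = 927·6.2 = 5747.4
3: NₕSₕ = 4279·9.2 = 39366.8
Σ NₕSₕ = 62191.4.
n_1 = 80·17077.2/62191.4 = 21.967... → 22.

22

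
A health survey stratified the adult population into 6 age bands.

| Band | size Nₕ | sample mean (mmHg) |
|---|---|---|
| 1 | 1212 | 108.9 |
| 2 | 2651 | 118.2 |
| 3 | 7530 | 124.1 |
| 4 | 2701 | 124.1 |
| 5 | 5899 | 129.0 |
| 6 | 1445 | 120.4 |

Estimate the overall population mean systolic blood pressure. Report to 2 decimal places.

123.61

x̄_st = (Σ Nₕx̄ₕ) / (Σ Nₕ) = (1212·108.9 + 2651·118.2 + 7530·124.1 + 2701·124.1 + 5899·129.0 + 1445·120.4) / 21438
= 2649951.1 / 21438 = 123.6100... → 123.61.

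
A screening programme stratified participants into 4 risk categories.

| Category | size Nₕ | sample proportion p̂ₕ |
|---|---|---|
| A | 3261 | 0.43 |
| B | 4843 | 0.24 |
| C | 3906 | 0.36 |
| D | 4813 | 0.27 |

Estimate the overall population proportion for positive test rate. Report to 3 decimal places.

N = 3261 + 4843 + 3906 + 4813 = 16823.
Overall proportion = Σ (Nₕ/N)·p̂ₕ.
Σ Nₕp̂ₕ = 1402.23 + 1162.32 + 1406.16 + 1299.51 = 5270.22.
5270.22 / 16823 = 0.31327... → 0.313.

0.313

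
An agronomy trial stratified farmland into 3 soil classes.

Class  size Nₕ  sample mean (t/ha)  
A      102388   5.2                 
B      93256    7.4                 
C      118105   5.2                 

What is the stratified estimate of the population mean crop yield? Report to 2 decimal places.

5.85

N = 313749; weights Wₕ = Nₕ/N = (0.3263, 0.2972, 0.3764).
x̄_st = Σ Wₕ·x̄ₕ = 0.3263·5.2 + 0.2972·7.4 + 0.3764·5.2 ≈ 5.8539...
→ 5.85.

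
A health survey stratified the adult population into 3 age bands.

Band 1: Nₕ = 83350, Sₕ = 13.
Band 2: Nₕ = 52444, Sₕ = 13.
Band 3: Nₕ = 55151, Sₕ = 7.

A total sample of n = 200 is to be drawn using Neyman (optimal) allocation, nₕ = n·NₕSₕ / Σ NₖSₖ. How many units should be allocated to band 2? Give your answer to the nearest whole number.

63

Σ NₕSₕ = 83350·13 + 52444·13 + 55151·7 = 2151379.
Share for 2: 681772/2151379 = 0.31690.
n_2 = 200 × 0.31690 = 63.380... → 63.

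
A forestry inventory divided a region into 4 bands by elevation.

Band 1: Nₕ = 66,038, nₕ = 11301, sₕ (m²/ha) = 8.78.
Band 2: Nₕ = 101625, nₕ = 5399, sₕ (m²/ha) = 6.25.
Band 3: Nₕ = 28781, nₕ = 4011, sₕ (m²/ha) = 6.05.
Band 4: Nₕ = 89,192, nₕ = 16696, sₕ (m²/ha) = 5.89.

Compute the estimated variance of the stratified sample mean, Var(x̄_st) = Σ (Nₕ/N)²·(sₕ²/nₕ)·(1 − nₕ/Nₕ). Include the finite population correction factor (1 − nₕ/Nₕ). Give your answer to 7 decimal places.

N = 285636. Term for each stratum: Wₕ²sₕ²/nₕ·(1−nₕ/Nₕ).
Var(x̄_st) = 0.0003022186 + 0.0008671891 + 0.0000797378 + 0.0001646767 = 0.0014138222 → 0.0014138.

0.0014138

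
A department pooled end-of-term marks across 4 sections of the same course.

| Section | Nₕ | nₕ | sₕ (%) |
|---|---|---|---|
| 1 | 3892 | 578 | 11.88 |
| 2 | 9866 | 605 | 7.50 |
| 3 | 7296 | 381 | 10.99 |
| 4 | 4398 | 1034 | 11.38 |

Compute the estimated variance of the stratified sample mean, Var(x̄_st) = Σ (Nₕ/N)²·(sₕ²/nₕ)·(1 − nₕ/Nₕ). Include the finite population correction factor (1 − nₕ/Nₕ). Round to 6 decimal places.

N = 25452. Term for each stratum: Wₕ²sₕ²/nₕ·(1−nₕ/Nₕ).
Var(x̄_st) = 0.004861682 + 0.013113612 + 0.024689005 + 0.002860430 = 0.045524729 → 0.045525.

0.045525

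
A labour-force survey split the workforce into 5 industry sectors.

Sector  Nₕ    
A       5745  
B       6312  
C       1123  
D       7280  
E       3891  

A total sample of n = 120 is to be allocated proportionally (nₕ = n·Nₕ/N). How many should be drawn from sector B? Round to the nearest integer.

31

Share of sector B = 6312/24351 = 0.25921.
Allocate 120 × 0.25921 = 31.105... → 31.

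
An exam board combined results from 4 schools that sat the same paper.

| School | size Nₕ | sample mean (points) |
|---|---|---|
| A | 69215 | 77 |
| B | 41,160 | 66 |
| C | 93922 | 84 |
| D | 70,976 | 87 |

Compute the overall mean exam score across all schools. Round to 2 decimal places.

x̄_st = (Σ Nₕx̄ₕ) / (Σ Nₕ) = (69215·77 + 41160·66 + 93922·84 + 70976·87) / 275273
= 22110475 / 275273 = 80.3220... → 80.32.

80.32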